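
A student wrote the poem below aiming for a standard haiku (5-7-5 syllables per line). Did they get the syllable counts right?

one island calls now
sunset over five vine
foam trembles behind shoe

No

Line 1: "one island calls now": 1+2+1+1 = 5 ✓
Line 2: "sunset over five vine": 2+2+1+1 = 6 (expected 7)
Line 3: "foam trembles behind shoe": 1+2+2+1 = 6 (expected 5)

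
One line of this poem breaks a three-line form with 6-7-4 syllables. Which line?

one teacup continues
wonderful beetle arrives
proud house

Line 1: one (1), teacup (2), continues (3) → 6 ✓
Line 2: wonderful (3), beetle (2), arrives (2) → 7 ✓
Line 3: proud (1), house (1) → 2 (expected 4)

Line 3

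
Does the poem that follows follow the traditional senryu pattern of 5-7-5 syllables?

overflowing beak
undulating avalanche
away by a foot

Line 1: overflowing (4), beak (1) → 5 ✓
Line 2: undulating (4), avalanche (3) → 7 ✓
Line 3: away (2), by (1), a (1), foot (1) → 5 ✓

Yes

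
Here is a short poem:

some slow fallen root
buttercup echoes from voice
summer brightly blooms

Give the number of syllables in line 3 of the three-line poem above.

5

Line 3: summer(2) + brightly(2) + blooms(1) = 5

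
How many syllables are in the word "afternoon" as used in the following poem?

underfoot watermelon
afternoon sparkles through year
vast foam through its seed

3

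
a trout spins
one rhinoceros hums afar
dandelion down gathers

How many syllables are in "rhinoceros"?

4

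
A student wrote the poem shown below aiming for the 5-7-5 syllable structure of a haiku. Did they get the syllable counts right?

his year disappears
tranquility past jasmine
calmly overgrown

Yes

Line 1: his(1) + year(1) + disappears(3) = 5 ✓
Line 2: tranquility(4) + past(1) + jasmine(2) = 7 ✓
Line 3: calmly(2) + overgrown(3) = 5 ✓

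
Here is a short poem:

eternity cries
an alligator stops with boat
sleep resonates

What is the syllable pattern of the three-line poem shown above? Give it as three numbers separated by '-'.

5-8-4

Line 1: eternity (4), cries (1) → 5
Line 2: an (1), alligator (4), stops (1), with (1), boat (1) → 8
Line 3: sleep (1), resonates (3) → 4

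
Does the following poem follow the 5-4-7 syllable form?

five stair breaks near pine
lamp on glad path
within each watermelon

Yes

Line 1: five (1), stair (1), breaks (1), near (1), pine (1) → 5 ✓
Line 2: lamp (1), on (1), glad (1), path (1) → 4 ✓
Line 3: within (2), each (1), watermelon (4) → 7 ✓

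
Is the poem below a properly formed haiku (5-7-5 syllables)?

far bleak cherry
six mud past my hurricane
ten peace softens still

No

Line 1: far(1) + bleak(1) + cherry(2) = 4 (expected 5)
Line 2: six(1) + mud(1) + past(1) + my(1) + hurricane(3) = 7 ✓
Line 3: ten(1) + peace(1) + softens(2) + still(1) = 5 ✓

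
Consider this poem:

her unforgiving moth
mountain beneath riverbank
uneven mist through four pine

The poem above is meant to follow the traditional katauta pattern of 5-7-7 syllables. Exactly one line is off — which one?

Line 1: her (1), unforgiving (4), moth (1) → 6 (expected 5)
Line 2: mountain (2), beneath (2), riverbank (3) → 7 ✓
Line 3: uneven (3), mist (1), through (1), four (1), pine (1) → 7 ✓

Line 1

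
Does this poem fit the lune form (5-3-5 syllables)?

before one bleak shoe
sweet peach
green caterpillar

No

Line 1: before(2) + one(1) + bleak(1) + shoe(1) = 5 ✓
Line 2: sweet(1) + peach(1) = 2 (expected 3)
Line 3: green(1) + caterpillar(4) = 5 ✓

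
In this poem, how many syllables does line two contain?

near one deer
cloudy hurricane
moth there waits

5

Line two: "cloudy hurricane": 2+3 = 5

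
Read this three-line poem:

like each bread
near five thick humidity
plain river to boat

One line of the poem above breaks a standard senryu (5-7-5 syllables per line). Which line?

Line 1: like(1) + each(1) + bread(1) = 3 (expected 5)
Line 2: near(1) + five(1) + thick(1) + humidity(4) = 7 ✓
Line 3: plain(1) + river(2) + to(1) + boat(1) = 5 ✓

Line 1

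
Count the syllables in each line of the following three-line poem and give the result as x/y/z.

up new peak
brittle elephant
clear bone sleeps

Line 1: up(1) + new(1) + peak(1) = 3
Line 2: brittle(2) + elephant(3) = 5
Line 3: clear(1) + bone(1) + sleeps(1) = 3

3/5/3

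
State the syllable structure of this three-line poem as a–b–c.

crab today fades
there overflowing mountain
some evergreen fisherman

4–7–7

Line 1: "crab today fades": 1+2+1 = 4
Line 2: "there overflowing mountain": 1+4+2 = 7
Line 3: "some evergreen fisherman": 1+3+3 = 7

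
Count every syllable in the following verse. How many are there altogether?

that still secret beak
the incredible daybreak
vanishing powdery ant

19

Line 1: that(1) + still(1) + secret(2) + beak(1) = 5
Line 2: the(1) + incredible(4) + daybreak(2) = 7
Line 3: vanishing(3) + powdery(3) + ant(1) = 7
Total: 5 + 7 + 7 = 19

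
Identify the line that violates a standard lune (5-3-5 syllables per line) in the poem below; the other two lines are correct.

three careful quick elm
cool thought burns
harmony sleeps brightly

Line 1: three(1) + careful(2) + quick(1) + elm(1) = 5 ✓
Line 2: cool(1) + thought(1) + burns(1) = 3 ✓
Line 3: harmony(3) + sleeps(1) + brightly(2) = 6 (expected 5)

Line 3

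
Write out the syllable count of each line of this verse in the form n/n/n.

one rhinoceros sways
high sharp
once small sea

6/2/3

Line 1: "one rhinoceros sways": 1+4+1 = 6
Line 2: "high sharp": 1+1 = 2
Line 3: "once small sea": 1+1+1 = 3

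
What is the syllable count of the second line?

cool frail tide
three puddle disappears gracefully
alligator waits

9

The second line: three(1) + puddle(2) + disappears(3) + gracefully(3) = 9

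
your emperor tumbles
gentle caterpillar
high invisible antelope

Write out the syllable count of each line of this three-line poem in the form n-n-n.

Line 1: your (1), emperor (3), tumbles (2) → 6
Line 2: gentle (2), caterpillar (4) → 6
Line 3: high (1), invisible (4), antelope (3) → 8

6-6-8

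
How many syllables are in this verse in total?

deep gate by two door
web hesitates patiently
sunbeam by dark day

17

Line 1: "deep gate by two door": 1+1+1+1+1 = 5
Line 2: "web hesitates patiently": 1+3+3 = 7
Line 3: "sunbeam by dark day": 2+1+1+1 = 5
Total: 5 + 7 + 5 = 17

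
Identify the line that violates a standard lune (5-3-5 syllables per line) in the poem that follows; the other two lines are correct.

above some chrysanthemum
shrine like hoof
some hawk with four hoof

The first line

Line 1: above(2) + some(1) + chrysanthemum(4) = 7 (expected 5)
Line 2: shrine(1) + like(1) + hoof(1) = 3 ✓
Line 3: some(1) + hawk(1) + with(1) + four(1) + hoof(1) = 5 ✓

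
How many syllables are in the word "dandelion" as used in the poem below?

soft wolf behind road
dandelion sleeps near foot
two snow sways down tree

4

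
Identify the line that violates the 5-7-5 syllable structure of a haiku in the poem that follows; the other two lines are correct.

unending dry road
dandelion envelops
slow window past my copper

Line 1: unending(3) + dry(1) + road(1) = 5 ✓
Line 2: dandelion(4) + envelops(3) = 7 ✓
Line 3: slow(1) + window(2) + past(1) + my(1) + copper(2) = 7 (expected 5)

Line 3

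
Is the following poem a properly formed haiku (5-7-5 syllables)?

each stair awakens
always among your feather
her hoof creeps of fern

Yes

Line 1: "each stair awakens": 1+1+3 = 5 ✓
Line 2: "always among your feather": 2+2+1+2 = 7 ✓
Line 3: "her hoof creeps of fern": 1+1+1+1+1 = 5 ✓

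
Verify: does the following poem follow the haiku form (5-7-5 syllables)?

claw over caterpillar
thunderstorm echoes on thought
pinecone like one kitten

No

Line 1: claw (1), over (2), caterpillar (4) → 7 (expected 5)
Line 2: thunderstorm (3), echoes (2), on (1), thought (1) → 7 ✓
Line 3: pinecone (2), like (1), one (1), kitten (2) → 6 (expected 5)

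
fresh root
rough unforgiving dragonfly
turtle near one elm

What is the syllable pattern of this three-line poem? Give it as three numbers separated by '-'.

Line 1: fresh (1), root (1) → 2
Line 2: rough (1), unforgiving (4), dragonfly (3) → 8
Line 3: turtle (2), near (1), one (1), elm (1) → 5

2-8-5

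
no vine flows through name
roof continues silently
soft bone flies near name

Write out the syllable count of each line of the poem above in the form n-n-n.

Line 1: no (1), vine (1), flows (1), through (1), name (1) → 5
Line 2: roof (1), continues (3), silently (3) → 7
Line 3: soft (1), bone (1), flies (1), near (1), name (1) → 5

5-7-5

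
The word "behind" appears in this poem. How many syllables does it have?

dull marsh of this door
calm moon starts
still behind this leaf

2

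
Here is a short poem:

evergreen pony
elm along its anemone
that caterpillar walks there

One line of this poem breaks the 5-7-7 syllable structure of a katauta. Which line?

The second line

Line 1: "evergreen pony": 3+2 = 5 ✓
Line 2: "elm along its anemone": 1+2+1+4 = 8 (expected 7)
Line 3: "that caterpillar walks there": 1+4+1+1 = 7 ✓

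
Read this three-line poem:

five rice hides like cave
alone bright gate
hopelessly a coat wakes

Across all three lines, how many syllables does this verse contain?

15

Line 1: five (1), rice (1), hides (1), like (1), cave (1) → 5
Line 2: alone (2), bright (1), gate (1) → 4
Line 3: hopelessly (3), a (1), coat (1), wakes (1) → 6
Total: 5 + 4 + 6 = 15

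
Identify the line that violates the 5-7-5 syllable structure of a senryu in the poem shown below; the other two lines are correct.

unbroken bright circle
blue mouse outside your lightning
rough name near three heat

The first line

Line 1: unbroken(3) + bright(1) + circle(2) = 6 (expected 5)
Line 2: blue(1) + mouse(1) + outside(2) + your(1) + lightning(2) = 7 ✓
Line 3: rough(1) + name(1) + near(1) + three(1) + heat(1) = 5 ✓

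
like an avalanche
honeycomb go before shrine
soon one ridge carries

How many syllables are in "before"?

2

"before" has 2 syllables.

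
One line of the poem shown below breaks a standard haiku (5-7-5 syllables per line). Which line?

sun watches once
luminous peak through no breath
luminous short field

The first line

Line 1: "sun watches once": 1+2+1 = 4 (expected 5)
Line 2: "luminous peak through no breath": 3+1+1+1+1 = 7 ✓
Line 3: "luminous short field": 3+1+1 = 5 ✓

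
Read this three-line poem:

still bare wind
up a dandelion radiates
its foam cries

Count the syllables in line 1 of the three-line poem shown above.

Line 1: still(1) + bare(1) + wind(1) = 3

3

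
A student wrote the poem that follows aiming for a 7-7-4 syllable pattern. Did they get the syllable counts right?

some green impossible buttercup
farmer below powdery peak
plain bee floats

Line 1: "some green impossible buttercup": 1+1+4+3 = 9 (expected 7)
Line 2: "farmer below powdery peak": 2+2+3+1 = 8 (expected 7)
Line 3: "plain bee floats": 1+1+1 = 3 (expected 4)

No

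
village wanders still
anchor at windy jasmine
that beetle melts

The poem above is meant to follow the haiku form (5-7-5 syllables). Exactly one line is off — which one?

Line 1: village (2), wanders (2), still (1) → 5 ✓
Line 2: anchor (2), at (1), windy (2), jasmine (2) → 7 ✓
Line 3: that (1), beetle (2), melts (1) → 4 (expected 5)

The third line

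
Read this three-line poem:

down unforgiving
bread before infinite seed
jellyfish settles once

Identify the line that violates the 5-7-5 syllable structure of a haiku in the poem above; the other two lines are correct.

Line 1: down (1), unforgiving (4) → 5 ✓
Line 2: bread (1), before (2), infinite (3), seed (1) → 7 ✓
Line 3: jellyfish (3), settles (2), once (1) → 6 (expected 5)

Line 3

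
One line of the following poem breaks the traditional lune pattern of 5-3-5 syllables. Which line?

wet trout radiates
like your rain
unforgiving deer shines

Line 1: "wet trout radiates": 1+1+3 = 5 ✓
Line 2: "like your rain": 1+1+1 = 3 ✓
Line 3: "unforgiving deer shines": 4+1+1 = 6 (expected 5)

The third line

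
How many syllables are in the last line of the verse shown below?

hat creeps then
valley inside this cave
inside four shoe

4

The last line: inside (2), four (1), shoe (1) → 4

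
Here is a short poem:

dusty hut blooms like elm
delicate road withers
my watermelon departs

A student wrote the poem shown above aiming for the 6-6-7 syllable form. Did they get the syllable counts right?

Yes

Line 1: "dusty hut blooms like elm": 2+1+1+1+1 = 6 ✓
Line 2: "delicate road withers": 3+1+2 = 6 ✓
Line 3: "my watermelon departs": 1+4+2 = 7 ✓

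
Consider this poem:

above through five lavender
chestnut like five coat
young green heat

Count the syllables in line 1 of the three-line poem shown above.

7

Line 1: above(2) + through(1) + five(1) + lavender(3) = 7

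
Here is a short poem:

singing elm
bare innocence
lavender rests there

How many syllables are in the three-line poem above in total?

Line 1: singing(2) + elm(1) = 3
Line 2: bare(1) + innocence(3) = 4
Line 3: lavender(3) + rests(1) + there(1) = 5
Total: 3 + 4 + 5 = 12

12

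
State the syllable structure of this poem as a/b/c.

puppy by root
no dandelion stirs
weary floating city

Line 1: "puppy by root": 2+1+1 = 4
Line 2: "no dandelion stirs": 1+4+1 = 6
Line 3: "weary floating city": 2+2+2 = 6

4/6/6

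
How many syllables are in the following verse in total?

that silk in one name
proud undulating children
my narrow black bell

Line 1: that(1) + silk(1) + in(1) + one(1) + name(1) = 5
Line 2: proud(1) + undulating(4) + children(2) = 7
Line 3: my(1) + narrow(2) + black(1) + bell(1) = 5
Total: 5 + 7 + 5 = 17

17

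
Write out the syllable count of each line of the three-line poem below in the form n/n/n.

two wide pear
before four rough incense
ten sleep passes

3/6/4

Line 1: "two wide pear": 1+1+1 = 3
Line 2: "before four rough incense": 2+1+1+2 = 6
Line 3: "ten sleep passes": 1+1+2 = 4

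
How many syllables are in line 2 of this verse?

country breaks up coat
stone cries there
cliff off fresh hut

Line 2: "stone cries there": 1+1+1 = 3

3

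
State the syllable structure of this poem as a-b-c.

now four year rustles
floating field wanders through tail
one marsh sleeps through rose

Line 1: "now four year rustles": 1+1+1+2 = 5
Line 2: "floating field wanders through tail": 2+1+2+1+1 = 7
Line 3: "one marsh sleeps through rose": 1+1+1+1+1 = 5

5-7-5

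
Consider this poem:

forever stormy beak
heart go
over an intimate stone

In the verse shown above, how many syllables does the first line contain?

6

The first line: forever (3), stormy (2), beak (1) → 6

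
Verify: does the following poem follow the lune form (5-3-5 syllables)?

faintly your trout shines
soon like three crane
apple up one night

Line 1: faintly (2), your (1), trout (1), shines (1) → 5 ✓
Line 2: soon (1), like (1), three (1), crane (1) → 4 (expected 3)
Line 3: apple (2), up (1), one (1), night (1) → 5 ✓

No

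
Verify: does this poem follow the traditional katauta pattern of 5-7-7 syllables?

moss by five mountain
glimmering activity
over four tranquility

Line 1: moss (1), by (1), five (1), mountain (2) → 5 ✓
Line 2: glimmering (3), activity (4) → 7 ✓
Line 3: over (2), four (1), tranquility (4) → 7 ✓

Yes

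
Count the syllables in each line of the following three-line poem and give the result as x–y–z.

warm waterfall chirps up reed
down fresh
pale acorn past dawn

Line 1: "warm waterfall chirps up reed": 1+3+1+1+1 = 7
Line 2: "down fresh": 1+1 = 2
Line 3: "pale acorn past dawn": 1+2+1+1 = 5

7–2–5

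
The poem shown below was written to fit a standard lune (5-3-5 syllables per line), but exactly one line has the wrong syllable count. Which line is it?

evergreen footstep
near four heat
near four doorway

The third line

Line 1: "evergreen footstep": 3+2 = 5 ✓
Line 2: "near four heat": 1+1+1 = 3 ✓
Line 3: "near four doorway": 1+1+2 = 4 (expected 5)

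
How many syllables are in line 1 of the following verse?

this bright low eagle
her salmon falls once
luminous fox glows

5

Line 1: this(1) + bright(1) + low(1) + eagle(2) = 5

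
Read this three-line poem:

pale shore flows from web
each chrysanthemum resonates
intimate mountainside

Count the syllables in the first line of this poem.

5

The first line: pale(1) + shore(1) + flows(1) + from(1) + web(1) = 5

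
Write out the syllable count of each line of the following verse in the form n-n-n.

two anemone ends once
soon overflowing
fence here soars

Line 1: two(1) + anemone(4) + ends(1) + once(1) = 7
Line 2: soon(1) + overflowing(4) = 5
Line 3: fence(1) + here(1) + soars(1) = 3

7-5-3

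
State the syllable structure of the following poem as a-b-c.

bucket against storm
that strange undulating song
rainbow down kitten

Line 1: "bucket against storm": 2+2+1 = 5
Line 2: "that strange undulating song": 1+1+4+1 = 7
Line 3: "rainbow down kitten": 2+1+2 = 5

5-7-5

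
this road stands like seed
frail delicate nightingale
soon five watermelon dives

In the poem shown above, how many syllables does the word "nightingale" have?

3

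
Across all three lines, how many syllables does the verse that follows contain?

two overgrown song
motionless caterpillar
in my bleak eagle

Line 1: two (1), overgrown (3), song (1) → 5
Line 2: motionless (3), caterpillar (4) → 7
Line 3: in (1), my (1), bleak (1), eagle (2) → 5
Total: 5 + 7 + 5 = 17

17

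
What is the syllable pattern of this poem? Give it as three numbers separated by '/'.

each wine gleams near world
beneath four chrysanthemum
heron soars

5/7/3

Line 1: each (1), wine (1), gleams (1), near (1), world (1) → 5
Line 2: beneath (2), four (1), chrysanthemum (4) → 7
Line 3: heron (2), soars (1) → 3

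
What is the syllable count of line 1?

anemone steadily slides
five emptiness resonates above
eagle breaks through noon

Line 1: anemone (4), steadily (3), slides (1) → 8

8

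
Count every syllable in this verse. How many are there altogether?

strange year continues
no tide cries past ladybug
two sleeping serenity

19

Line 1: strange(1) + year(1) + continues(3) = 5
Line 2: no(1) + tide(1) + cries(1) + past(1) + ladybug(3) = 7
Line 3: two(1) + sleeping(2) + serenity(4) = 7
Total: 5 + 7 + 7 = 19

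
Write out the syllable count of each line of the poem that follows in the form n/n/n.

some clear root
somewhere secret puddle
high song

3/6/2

Line 1: some (1), clear (1), root (1) → 3
Line 2: somewhere (2), secret (2), puddle (2) → 6
Line 3: high (1), song (1) → 2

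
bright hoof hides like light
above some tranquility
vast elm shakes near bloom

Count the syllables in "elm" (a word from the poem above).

1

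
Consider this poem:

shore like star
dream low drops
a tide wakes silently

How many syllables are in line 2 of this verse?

Line 2: "dream low drops": 1+1+1 = 3

3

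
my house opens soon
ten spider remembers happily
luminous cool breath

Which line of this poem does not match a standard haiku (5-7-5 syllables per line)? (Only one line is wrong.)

Line 1: "my house opens soon": 1+1+2+1 = 5 ✓
Line 2: "ten spider remembers happily": 1+2+3+3 = 9 (expected 7)
Line 3: "luminous cool breath": 3+1+1 = 5 ✓

The second line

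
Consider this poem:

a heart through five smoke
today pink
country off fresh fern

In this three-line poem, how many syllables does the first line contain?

The first line: "a heart through five smoke": 1+1+1+1+1 = 5

5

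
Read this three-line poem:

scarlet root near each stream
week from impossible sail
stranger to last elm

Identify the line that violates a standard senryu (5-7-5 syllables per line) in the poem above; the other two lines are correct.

Line 1: scarlet (2), root (1), near (1), each (1), stream (1) → 6 (expected 5)
Line 2: week (1), from (1), impossible (4), sail (1) → 7 ✓
Line 3: stranger (2), to (1), last (1), elm (1) → 5 ✓

Line 1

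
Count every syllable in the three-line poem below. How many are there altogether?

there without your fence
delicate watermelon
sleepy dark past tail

17

Line 1: there (1), without (2), your (1), fence (1) → 5
Line 2: delicate (3), watermelon (4) → 7
Line 3: sleepy (2), dark (1), past (1), tail (1) → 5
Total: 5 + 7 + 5 = 17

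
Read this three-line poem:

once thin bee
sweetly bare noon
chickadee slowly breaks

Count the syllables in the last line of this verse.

The last line: chickadee(3) + slowly(2) + breaks(1) = 6

6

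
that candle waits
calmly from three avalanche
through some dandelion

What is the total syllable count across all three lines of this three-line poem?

Line 1: that (1), candle (2), waits (1) → 4
Line 2: calmly (2), from (1), three (1), avalanche (3) → 7
Line 3: through (1), some (1), dandelion (4) → 6
Total: 4 + 7 + 6 = 17

17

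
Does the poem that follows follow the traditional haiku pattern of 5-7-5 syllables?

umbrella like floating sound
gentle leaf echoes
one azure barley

Line 1: umbrella (3), like (1), floating (2), sound (1) → 7 (expected 5)
Line 2: gentle (2), leaf (1), echoes (2) → 5 (expected 7)
Line 3: one (1), azure (2), barley (2) → 5 ✓

No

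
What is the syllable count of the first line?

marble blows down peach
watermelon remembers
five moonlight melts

The first line: "marble blows down peach": 2+1+1+1 = 5

5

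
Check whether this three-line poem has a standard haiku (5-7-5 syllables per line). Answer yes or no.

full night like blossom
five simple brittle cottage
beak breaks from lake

No

Line 1: full(1) + night(1) + like(1) + blossom(2) = 5 ✓
Line 2: five(1) + simple(2) + brittle(2) + cottage(2) = 7 ✓
Line 3: beak(1) + breaks(1) + from(1) + lake(1) = 4 (expected 5)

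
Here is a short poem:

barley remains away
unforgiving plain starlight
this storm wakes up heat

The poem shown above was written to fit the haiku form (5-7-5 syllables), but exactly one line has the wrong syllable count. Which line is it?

Line 1: "barley remains away": 2+2+2 = 6 (expected 5)
Line 2: "unforgiving plain starlight": 4+1+2 = 7 ✓
Line 3: "this storm wakes up heat": 1+1+1+1+1 = 5 ✓

Line 1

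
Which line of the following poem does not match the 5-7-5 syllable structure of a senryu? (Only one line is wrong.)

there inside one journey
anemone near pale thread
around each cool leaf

Line 1: there (1), inside (2), one (1), journey (2) → 6 (expected 5)
Line 2: anemone (4), near (1), pale (1), thread (1) → 7 ✓
Line 3: around (2), each (1), cool (1), leaf (1) → 5 ✓

Line 1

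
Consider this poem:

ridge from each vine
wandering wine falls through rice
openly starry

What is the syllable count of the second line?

The second line: wandering(3) + wine(1) + falls(1) + through(1) + rice(1) = 7

7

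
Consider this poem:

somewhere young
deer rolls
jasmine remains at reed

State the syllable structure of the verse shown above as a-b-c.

Line 1: "somewhere young": 2+1 = 3
Line 2: "deer rolls": 1+1 = 2
Line 3: "jasmine remains at reed": 2+2+1+1 = 6

3-2-6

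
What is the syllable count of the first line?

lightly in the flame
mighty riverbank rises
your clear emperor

5

The first line: lightly(2) + in(1) + the(1) + flame(1) = 5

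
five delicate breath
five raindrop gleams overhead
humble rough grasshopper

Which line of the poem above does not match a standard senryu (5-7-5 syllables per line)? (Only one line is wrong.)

The third line

Line 1: five (1), delicate (3), breath (1) → 5 ✓
Line 2: five (1), raindrop (2), gleams (1), overhead (3) → 7 ✓
Line 3: humble (2), rough (1), grasshopper (3) → 6 (expected 5)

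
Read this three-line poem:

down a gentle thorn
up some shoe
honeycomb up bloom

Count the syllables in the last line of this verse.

5

The last line: honeycomb(3) + up(1) + bloom(1) = 5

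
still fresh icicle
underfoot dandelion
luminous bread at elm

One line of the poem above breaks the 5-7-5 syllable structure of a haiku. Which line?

Line 1: still(1) + fresh(1) + icicle(3) = 5 ✓
Line 2: underfoot(3) + dandelion(4) = 7 ✓
Line 3: luminous(3) + bread(1) + at(1) + elm(1) = 6 (expected 5)

Line 3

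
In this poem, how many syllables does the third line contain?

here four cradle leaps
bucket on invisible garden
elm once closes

4

The third line: "elm once closes": 1+1+2 = 4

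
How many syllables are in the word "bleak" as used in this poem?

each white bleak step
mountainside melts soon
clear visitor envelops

1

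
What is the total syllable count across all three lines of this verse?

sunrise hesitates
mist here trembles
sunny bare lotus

14

Line 1: "sunrise hesitates": 2+3 = 5
Line 2: "mist here trembles": 1+1+2 = 4
Line 3: "sunny bare lotus": 2+1+2 = 5
Total: 5 + 4 + 5 = 14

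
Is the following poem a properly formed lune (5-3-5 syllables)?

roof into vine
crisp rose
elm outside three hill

Line 1: roof (1), into (2), vine (1) → 4 (expected 5)
Line 2: crisp (1), rose (1) → 2 (expected 3)
Line 3: elm (1), outside (2), three (1), hill (1) → 5 ✓

No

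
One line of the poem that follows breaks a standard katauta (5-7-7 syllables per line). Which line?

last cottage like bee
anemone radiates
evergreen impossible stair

Line 1: last(1) + cottage(2) + like(1) + bee(1) = 5 ✓
Line 2: anemone(4) + radiates(3) = 7 ✓
Line 3: evergreen(3) + impossible(4) + stair(1) = 8 (expected 7)

Line 3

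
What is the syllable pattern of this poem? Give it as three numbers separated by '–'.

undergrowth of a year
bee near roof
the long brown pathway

Line 1: undergrowth (3), of (1), a (1), year (1) → 6
Line 2: bee (1), near (1), roof (1) → 3
Line 3: the (1), long (1), brown (1), pathway (2) → 5

6–3–5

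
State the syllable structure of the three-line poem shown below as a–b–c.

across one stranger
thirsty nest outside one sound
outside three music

5–7–5

Line 1: across (2), one (1), stranger (2) → 5
Line 2: thirsty (2), nest (1), outside (2), one (1), sound (1) → 7
Line 3: outside (2), three (1), music (2) → 5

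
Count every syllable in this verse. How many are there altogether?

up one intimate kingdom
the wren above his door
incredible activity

21

Line 1: "up one intimate kingdom": 1+1+3+2 = 7
Line 2: "the wren above his door": 1+1+2+1+1 = 6
Line 3: "incredible activity": 4+4 = 8
Total: 7 + 6 + 8 = 21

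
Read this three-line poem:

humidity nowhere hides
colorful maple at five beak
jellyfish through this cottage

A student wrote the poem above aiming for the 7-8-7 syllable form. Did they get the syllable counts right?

Line 1: "humidity nowhere hides": 4+2+1 = 7 ✓
Line 2: "colorful maple at five beak": 3+2+1+1+1 = 8 ✓
Line 3: "jellyfish through this cottage": 3+1+1+2 = 7 ✓

Yes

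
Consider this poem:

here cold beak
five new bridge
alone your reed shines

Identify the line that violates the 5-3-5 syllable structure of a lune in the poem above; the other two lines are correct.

Line 1

Line 1: here(1) + cold(1) + beak(1) = 3 (expected 5)
Line 2: five(1) + new(1) + bridge(1) = 3 ✓
Line 3: alone(2) + your(1) + reed(1) + shines(1) = 5 ✓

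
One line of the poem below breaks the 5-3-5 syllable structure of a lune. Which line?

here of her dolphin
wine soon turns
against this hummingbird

Line 1: here (1), of (1), her (1), dolphin (2) → 5 ✓
Line 2: wine (1), soon (1), turns (1) → 3 ✓
Line 3: against (2), this (1), hummingbird (3) → 6 (expected 5)

The third line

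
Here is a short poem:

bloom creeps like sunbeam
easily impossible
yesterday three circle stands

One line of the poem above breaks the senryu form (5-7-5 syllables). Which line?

Line 1: bloom (1), creeps (1), like (1), sunbeam (2) → 5 ✓
Line 2: easily (3), impossible (4) → 7 ✓
Line 3: yesterday (3), three (1), circle (2), stands (1) → 7 (expected 5)

Line 3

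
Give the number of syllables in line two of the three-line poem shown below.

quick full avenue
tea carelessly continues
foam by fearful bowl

Line two: tea(1) + carelessly(3) + continues(3) = 7

7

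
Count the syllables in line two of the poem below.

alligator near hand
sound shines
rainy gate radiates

Line two: sound (1), shines (1) → 2

2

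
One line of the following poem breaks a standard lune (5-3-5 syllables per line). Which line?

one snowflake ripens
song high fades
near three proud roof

Line 1: one(1) + snowflake(2) + ripens(2) = 5 ✓
Line 2: song(1) + high(1) + fades(1) = 3 ✓
Line 3: near(1) + three(1) + proud(1) + roof(1) = 4 (expected 5)

The third line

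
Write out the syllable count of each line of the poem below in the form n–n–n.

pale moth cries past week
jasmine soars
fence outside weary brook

Line 1: pale (1), moth (1), cries (1), past (1), week (1) → 5
Line 2: jasmine (2), soars (1) → 3
Line 3: fence (1), outside (2), weary (2), brook (1) → 6

5–3–6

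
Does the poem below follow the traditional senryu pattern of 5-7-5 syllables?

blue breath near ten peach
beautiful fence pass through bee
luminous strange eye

Yes

Line 1: "blue breath near ten peach": 1+1+1+1+1 = 5 ✓
Line 2: "beautiful fence pass through bee": 3+1+1+1+1 = 7 ✓
Line 3: "luminous strange eye": 3+1+1 = 5 ✓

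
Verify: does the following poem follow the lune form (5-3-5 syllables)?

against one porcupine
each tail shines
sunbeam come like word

No

Line 1: against (2), one (1), porcupine (3) → 6 (expected 5)
Line 2: each (1), tail (1), shines (1) → 3 ✓
Line 3: sunbeam (2), come (1), like (1), word (1) → 5 ✓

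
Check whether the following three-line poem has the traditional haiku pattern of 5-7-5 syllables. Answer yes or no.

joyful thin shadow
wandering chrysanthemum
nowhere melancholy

No

Line 1: joyful(2) + thin(1) + shadow(2) = 5 ✓
Line 2: wandering(3) + chrysanthemum(4) = 7 ✓
Line 3: nowhere(2) + melancholy(4) = 6 (expected 5)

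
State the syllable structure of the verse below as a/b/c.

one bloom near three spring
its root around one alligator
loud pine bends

Line 1: "one bloom near three spring": 1+1+1+1+1 = 5
Line 2: "its root around one alligator": 1+1+2+1+4 = 9
Line 3: "loud pine bends": 1+1+1 = 3

5/9/3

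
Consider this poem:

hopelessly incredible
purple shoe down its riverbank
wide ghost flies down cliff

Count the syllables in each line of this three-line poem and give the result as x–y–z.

Line 1: hopelessly (3), incredible (4) → 7
Line 2: purple (2), shoe (1), down (1), its (1), riverbank (3) → 8
Line 3: wide (1), ghost (1), flies (1), down (1), cliff (1) → 5

7–8–5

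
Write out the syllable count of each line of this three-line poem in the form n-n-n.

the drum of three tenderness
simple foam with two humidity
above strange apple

Line 1: "the drum of three tenderness": 1+1+1+1+3 = 7
Line 2: "simple foam with two humidity": 2+1+1+1+4 = 9
Line 3: "above strange apple": 2+1+2 = 5

7-9-5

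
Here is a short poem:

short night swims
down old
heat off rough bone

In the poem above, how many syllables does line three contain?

Line three: "heat off rough bone": 1+1+1+1 = 4

4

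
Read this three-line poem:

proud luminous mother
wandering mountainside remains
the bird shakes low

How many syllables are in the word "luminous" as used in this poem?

3

"luminous" has 3 syllables.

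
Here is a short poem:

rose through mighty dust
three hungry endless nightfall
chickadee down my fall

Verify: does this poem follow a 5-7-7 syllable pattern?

Line 1: "rose through mighty dust": 1+1+2+1 = 5 ✓
Line 2: "three hungry endless nightfall": 1+2+2+2 = 7 ✓
Line 3: "chickadee down my fall": 3+1+1+1 = 6 (expected 7)

No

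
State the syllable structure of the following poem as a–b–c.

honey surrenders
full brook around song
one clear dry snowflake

5–5–5

Line 1: honey (2), surrenders (3) → 5
Line 2: full (1), brook (1), around (2), song (1) → 5
Line 3: one (1), clear (1), dry (1), snowflake (2) → 5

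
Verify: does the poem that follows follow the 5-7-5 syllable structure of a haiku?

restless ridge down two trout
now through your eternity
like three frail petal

No

Line 1: restless (2), ridge (1), down (1), two (1), trout (1) → 6 (expected 5)
Line 2: now (1), through (1), your (1), eternity (4) → 7 ✓
Line 3: like (1), three (1), frail (1), petal (2) → 5 ✓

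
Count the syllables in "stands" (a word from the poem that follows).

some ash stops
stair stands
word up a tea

1

"stands" has 1 syllable.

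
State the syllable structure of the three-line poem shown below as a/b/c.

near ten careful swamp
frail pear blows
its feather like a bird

5/3/6

Line 1: near(1) + ten(1) + careful(2) + swamp(1) = 5
Line 2: frail(1) + pear(1) + blows(1) = 3
Line 3: its(1) + feather(2) + like(1) + a(1) + bird(1) = 6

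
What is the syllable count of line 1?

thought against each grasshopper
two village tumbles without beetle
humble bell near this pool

Line 1: thought(1) + against(2) + each(1) + grasshopper(3) = 7

7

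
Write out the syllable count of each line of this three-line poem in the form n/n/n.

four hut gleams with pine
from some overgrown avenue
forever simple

5/8/5

Line 1: four (1), hut (1), gleams (1), with (1), pine (1) → 5
Line 2: from (1), some (1), overgrown (3), avenue (3) → 8
Line 3: forever (3), simple (2) → 5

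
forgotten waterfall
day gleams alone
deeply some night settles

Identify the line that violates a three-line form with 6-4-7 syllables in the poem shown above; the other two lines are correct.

Line 1: forgotten (3), waterfall (3) → 6 ✓
Line 2: day (1), gleams (1), alone (2) → 4 ✓
Line 3: deeply (2), some (1), night (1), settles (2) → 6 (expected 7)

The third line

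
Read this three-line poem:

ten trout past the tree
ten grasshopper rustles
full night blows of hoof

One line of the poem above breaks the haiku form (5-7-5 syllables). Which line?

The second line

Line 1: ten(1) + trout(1) + past(1) + the(1) + tree(1) = 5 ✓
Line 2: ten(1) + grasshopper(3) + rustles(2) = 6 (expected 7)
Line 3: full(1) + night(1) + blows(1) + of(1) + hoof(1) = 5 ✓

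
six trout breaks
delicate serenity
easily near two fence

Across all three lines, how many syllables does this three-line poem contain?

16

Line 1: "six trout breaks": 1+1+1 = 3
Line 2: "delicate serenity": 3+4 = 7
Line 3: "easily near two fence": 3+1+1+1 = 6
Total: 3 + 7 + 6 = 16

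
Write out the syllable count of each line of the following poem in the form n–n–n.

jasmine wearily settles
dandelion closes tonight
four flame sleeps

Line 1: jasmine (2), wearily (3), settles (2) → 7
Line 2: dandelion (4), closes (2), tonight (2) → 8
Line 3: four (1), flame (1), sleeps (1) → 3

7–8–3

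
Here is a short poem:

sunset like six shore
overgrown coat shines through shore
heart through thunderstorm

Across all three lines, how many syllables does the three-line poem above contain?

Line 1: sunset(2) + like(1) + six(1) + shore(1) = 5
Line 2: overgrown(3) + coat(1) + shines(1) + through(1) + shore(1) = 7
Line 3: heart(1) + through(1) + thunderstorm(3) = 5
Total: 5 + 7 + 5 = 17

17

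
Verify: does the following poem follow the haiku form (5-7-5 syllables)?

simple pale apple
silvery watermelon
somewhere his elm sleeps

Yes

Line 1: "simple pale apple": 2+1+2 = 5 ✓
Line 2: "silvery watermelon": 3+4 = 7 ✓
Line 3: "somewhere his elm sleeps": 2+1+1+1 = 5 ✓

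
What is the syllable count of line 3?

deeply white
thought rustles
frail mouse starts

Line 3: "frail mouse starts": 1+1+1 = 3

3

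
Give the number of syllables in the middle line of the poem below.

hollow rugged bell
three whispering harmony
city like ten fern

The middle line: three (1), whispering (3), harmony (3) → 7

7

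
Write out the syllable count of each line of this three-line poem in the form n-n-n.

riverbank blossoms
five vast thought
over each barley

Line 1: riverbank(3) + blossoms(2) = 5
Line 2: five(1) + vast(1) + thought(1) = 3
Line 3: over(2) + each(1) + barley(2) = 5

5-3-5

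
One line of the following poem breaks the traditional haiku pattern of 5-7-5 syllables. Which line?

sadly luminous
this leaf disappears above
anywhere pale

Line 3

Line 1: "sadly luminous": 2+3 = 5 ✓
Line 2: "this leaf disappears above": 1+1+3+2 = 7 ✓
Line 3: "anywhere pale": 3+1 = 4 (expected 5)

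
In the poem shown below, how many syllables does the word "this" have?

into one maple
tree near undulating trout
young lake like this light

1

"this" has 1 syllable.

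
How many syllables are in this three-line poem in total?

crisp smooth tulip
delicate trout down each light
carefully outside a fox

Line 1: crisp(1) + smooth(1) + tulip(2) = 4
Line 2: delicate(3) + trout(1) + down(1) + each(1) + light(1) = 7
Line 3: carefully(3) + outside(2) + a(1) + fox(1) = 7
Total: 4 + 7 + 7 = 18

18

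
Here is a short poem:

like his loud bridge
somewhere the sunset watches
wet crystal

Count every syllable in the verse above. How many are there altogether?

Line 1: "like his loud bridge": 1+1+1+1 = 4
Line 2: "somewhere the sunset watches": 2+1+2+2 = 7
Line 3: "wet crystal": 1+2 = 3
Total: 4 + 7 + 3 = 14

14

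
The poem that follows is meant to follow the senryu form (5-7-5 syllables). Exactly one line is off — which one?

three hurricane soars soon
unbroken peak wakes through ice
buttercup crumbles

Line 1

Line 1: "three hurricane soars soon": 1+3+1+1 = 6 (expected 5)
Line 2: "unbroken peak wakes through ice": 3+1+1+1+1 = 7 ✓
Line 3: "buttercup crumbles": 3+2 = 5 ✓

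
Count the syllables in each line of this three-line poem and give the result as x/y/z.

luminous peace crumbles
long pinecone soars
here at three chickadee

6/4/6

Line 1: luminous (3), peace (1), crumbles (2) → 6
Line 2: long (1), pinecone (2), soars (1) → 4
Line 3: here (1), at (1), three (1), chickadee (3) → 6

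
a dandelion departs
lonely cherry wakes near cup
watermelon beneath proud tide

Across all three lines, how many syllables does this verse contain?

22

Line 1: a(1) + dandelion(4) + departs(2) = 7
Line 2: lonely(2) + cherry(2) + wakes(1) + near(1) + cup(1) = 7
Line 3: watermelon(4) + beneath(2) + proud(1) + tide(1) = 8
Total: 7 + 7 + 8 = 22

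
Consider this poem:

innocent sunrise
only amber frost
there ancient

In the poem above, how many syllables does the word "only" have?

2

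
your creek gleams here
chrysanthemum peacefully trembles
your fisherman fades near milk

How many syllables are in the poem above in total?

Line 1: your(1) + creek(1) + gleams(1) + here(1) = 4
Line 2: chrysanthemum(4) + peacefully(3) + trembles(2) = 9
Line 3: your(1) + fisherman(3) + fades(1) + near(1) + milk(1) = 7
Total: 4 + 9 + 7 = 20

20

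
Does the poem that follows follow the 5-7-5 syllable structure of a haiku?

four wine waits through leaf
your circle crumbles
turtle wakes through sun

Line 1: "four wine waits through leaf": 1+1+1+1+1 = 5 ✓
Line 2: "your circle crumbles": 1+2+2 = 5 (expected 7)
Line 3: "turtle wakes through sun": 2+1+1+1 = 5 ✓

No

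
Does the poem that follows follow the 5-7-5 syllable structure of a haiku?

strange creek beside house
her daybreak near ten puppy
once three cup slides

Line 1: strange (1), creek (1), beside (2), house (1) → 5 ✓
Line 2: her (1), daybreak (2), near (1), ten (1), puppy (2) → 7 ✓
Line 3: once (1), three (1), cup (1), slides (1) → 4 (expected 5)

No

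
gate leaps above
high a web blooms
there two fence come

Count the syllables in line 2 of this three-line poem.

4

Line 2: high (1), a (1), web (1), blooms (1) → 4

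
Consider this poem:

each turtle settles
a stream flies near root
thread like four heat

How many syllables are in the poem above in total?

Line 1: each (1), turtle (2), settles (2) → 5
Line 2: a (1), stream (1), flies (1), near (1), root (1) → 5
Line 3: thread (1), like (1), four (1), heat (1) → 4
Total: 5 + 5 + 4 = 14

14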